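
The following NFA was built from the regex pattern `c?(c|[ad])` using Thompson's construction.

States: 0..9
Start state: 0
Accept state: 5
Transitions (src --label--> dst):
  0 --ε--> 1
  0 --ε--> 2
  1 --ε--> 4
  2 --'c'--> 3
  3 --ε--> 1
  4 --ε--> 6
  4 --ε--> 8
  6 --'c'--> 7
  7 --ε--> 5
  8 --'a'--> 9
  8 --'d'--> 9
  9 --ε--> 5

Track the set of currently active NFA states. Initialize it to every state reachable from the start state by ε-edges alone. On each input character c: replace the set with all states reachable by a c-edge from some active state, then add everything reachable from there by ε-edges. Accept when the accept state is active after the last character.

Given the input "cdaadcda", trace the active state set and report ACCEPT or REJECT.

initial (ε-close {0}): {0,1,2,4,6,8}
'c' @ 1: {1,3,4,5,6,7,8}  [accepting]
'd' @ 2: {5,9}  [accepting]
'a' @ 3: {}  — no active states
rest 'adcda' ignored (set empty)
final: {}; accept 5 not in set

Answer: REJECT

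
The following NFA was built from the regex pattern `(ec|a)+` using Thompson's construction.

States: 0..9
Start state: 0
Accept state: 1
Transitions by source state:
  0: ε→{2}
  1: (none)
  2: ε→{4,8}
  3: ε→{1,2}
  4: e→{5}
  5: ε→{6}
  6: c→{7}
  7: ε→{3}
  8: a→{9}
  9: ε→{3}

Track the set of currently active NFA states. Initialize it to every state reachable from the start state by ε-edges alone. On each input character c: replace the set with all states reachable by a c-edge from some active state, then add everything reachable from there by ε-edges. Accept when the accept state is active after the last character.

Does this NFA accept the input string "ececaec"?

start: ε-closure({0}) = {0,2,4,8}
'e' @ 1: {5,6}
'c' @ 2: {1,2,3,4,7,8}  [accepting]
'e' @ 3: {5,6}
'c' @ 4: {1,2,3,4,7,8}  [accepting]
'a' @ 5: {1,2,3,4,8,9}  [accepting]
'e' @ 6: {5,6}
'c' @ 7: {1,2,3,4,7,8}  [accepting]
end set {1,2,3,4,7,8} — state 1 in

Answer: ACCEPT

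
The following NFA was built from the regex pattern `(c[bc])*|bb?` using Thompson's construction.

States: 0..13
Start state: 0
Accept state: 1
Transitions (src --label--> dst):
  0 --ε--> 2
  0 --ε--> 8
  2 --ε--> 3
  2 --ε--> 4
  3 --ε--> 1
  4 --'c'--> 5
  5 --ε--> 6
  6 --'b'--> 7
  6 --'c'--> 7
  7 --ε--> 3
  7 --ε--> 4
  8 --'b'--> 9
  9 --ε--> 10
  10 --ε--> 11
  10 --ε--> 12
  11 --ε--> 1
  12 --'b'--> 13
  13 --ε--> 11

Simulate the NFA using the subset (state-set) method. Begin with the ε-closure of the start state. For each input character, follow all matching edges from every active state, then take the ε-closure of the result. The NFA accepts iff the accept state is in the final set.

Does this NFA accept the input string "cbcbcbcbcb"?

Answer: ACCEPT

Derivation:
S₀ = ε-closure({0}) = {0,1,2,3,4,8}
'c' @ 1: {5,6}
'b' @ 2: {1,3,4,7}  [accepting]
'c' @ 3: {5,6}
'b' @ 4: {1,3,4,7}  [accepting]
'c' @ 5: {5,6}
'b' @ 6: {1,3,4,7}  [accepting]
'c' @ 7: {5,6}
'b' @ 8: {1,3,4,7}  [accepting]
'c' @ 9: {5,6}
'b' @ 10: {1,3,4,7}  [accepting]
final: {1,3,4,7}; accept 1 in set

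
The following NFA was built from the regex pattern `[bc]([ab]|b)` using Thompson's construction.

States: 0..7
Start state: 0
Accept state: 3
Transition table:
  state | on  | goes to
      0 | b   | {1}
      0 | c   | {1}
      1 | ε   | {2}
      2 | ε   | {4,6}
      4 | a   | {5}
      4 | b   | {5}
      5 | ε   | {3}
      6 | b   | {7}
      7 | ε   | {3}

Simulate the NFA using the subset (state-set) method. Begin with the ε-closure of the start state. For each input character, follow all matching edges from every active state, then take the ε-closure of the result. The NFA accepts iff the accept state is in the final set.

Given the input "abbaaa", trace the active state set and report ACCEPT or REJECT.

S₀ = ε-closure({0}) = {0}
'a' @ 1: {}  — no active states
rest 'bbaaa' ignored (set empty)
after full input: {}  (accept=3 not in)

Answer: REJECT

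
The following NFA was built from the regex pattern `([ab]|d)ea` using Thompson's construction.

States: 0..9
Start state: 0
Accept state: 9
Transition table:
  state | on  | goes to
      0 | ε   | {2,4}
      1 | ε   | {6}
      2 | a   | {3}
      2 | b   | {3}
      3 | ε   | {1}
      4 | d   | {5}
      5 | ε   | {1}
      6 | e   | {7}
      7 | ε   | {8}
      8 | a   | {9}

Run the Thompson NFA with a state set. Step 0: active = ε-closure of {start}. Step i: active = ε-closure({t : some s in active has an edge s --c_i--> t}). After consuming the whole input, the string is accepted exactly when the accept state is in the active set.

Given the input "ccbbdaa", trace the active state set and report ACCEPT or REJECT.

start: ε-closure({0}) = {0,2,4}
'c' @ 1: {}  — dead — no transitions
rest 'cbbdaa' ignored (set empty)
final: {}; accept 9 not in set

Answer: REJECT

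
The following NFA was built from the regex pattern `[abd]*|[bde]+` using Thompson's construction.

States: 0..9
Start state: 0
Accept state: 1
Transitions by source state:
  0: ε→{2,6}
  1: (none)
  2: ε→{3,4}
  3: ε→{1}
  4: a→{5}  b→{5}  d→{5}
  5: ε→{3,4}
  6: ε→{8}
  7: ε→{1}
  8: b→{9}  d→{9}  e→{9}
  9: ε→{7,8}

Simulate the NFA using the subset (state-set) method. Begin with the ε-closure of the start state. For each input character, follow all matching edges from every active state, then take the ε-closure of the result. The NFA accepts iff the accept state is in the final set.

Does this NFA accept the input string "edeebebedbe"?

initial (ε-close {0}): {0,1,2,3,4,6,8}
'e' @ 1: {1,7,8,9}  [accepting]
'd' @ 2: {1,7,8,9}  [accepting]
'e' @ 3: {1,7,8,9}  [accepting]
'e' @ 4: {1,7,8,9}  [accepting]
'b' @ 5: {1,7,8,9}  [accepting]
'e' @ 6: {1,7,8,9}  [accepting]
'b' @ 7: {1,7,8,9}  [accepting]
'e' @ 8: {1,7,8,9}  [accepting]
'd' @ 9: {1,7,8,9}  [accepting]
'b' @ 10: {1,7,8,9}  [accepting]
'e' @ 11: {1,7,8,9}  [accepting]
final: {1,7,8,9}; accept 1 in set

Answer: ACCEPT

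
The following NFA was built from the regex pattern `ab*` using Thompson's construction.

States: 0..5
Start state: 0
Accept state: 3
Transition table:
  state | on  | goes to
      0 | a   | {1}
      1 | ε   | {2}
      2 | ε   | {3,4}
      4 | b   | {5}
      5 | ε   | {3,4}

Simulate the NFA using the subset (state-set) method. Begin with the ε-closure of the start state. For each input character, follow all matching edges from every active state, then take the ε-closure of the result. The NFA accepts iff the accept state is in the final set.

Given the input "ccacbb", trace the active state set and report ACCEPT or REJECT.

initial (ε-close {0}): {0}
'c' @ 1: {}  — no active states
rest 'cacbb' ignored (set empty)
final: {}; accept 3 not in set

Answer: REJECT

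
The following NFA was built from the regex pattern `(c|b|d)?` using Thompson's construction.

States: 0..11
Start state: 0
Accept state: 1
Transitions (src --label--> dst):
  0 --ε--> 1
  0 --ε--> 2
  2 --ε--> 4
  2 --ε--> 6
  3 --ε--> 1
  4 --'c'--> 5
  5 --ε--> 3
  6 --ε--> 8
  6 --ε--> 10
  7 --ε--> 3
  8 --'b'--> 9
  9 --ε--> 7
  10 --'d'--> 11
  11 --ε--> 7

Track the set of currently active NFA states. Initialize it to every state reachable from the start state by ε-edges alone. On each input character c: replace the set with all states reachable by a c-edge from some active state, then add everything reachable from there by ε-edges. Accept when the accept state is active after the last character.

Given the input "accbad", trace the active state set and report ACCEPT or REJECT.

Answer: REJECT

Derivation:
start: ε-closure({0}) = {0,1,2,4,6,8,10}
'a' @ 1: {}  — no active states
rest 'ccbad' ignored (set empty)
after full input: {}  (accept=1 not in)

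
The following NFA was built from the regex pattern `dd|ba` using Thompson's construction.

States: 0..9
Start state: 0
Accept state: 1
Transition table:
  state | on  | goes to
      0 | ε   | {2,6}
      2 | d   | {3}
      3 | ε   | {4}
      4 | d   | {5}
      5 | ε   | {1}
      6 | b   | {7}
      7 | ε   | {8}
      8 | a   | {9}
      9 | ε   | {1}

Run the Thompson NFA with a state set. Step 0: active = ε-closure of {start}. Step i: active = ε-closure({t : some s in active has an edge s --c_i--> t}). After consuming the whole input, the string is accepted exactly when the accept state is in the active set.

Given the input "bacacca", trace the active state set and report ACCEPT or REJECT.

initial (ε-close {0}): {0,2,6}
'b' @ 1: {7,8}
'a' @ 2: {1,9}  ✓accept
'c' @ 3: {}  — state set empty
rest 'acca' ignored (set empty)
end set {} — state 1 not in

Answer: REJECT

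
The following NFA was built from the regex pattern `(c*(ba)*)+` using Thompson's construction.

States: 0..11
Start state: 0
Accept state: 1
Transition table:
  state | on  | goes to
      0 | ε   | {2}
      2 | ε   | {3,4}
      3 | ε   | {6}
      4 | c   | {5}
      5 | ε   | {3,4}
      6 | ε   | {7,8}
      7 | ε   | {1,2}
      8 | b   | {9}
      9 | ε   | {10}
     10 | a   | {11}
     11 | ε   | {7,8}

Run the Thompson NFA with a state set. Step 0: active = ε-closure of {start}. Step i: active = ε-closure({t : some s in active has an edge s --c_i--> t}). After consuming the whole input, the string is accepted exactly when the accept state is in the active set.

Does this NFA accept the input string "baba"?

Answer: ACCEPT

Derivation:
initial (ε-close {0}): {0,1,2,3,4,6,7,8}
'b' @ 1: {9,10}
'a' @ 2: {1,2,3,4,6,7,8,11}  [accepting]
'b' @ 3: {9,10}
'a' @ 4: {1,2,3,4,6,7,8,11}  [accepting]
after full input: {1,2,3,4,6,7,8,11}  (accept=1 in)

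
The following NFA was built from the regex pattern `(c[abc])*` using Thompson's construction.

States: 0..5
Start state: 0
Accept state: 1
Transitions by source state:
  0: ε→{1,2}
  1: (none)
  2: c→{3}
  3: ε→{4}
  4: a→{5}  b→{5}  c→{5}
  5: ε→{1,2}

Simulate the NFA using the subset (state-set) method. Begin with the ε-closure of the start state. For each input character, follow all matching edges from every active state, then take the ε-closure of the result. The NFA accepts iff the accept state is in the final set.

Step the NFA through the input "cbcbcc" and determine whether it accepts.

S₀ = ε-closure({0}) = {0,1,2}
'c' @ 1: {3,4}
'b' @ 2: {1,2,5}  [accepting]
'c' @ 3: {3,4}
'b' @ 4: {1,2,5}  [accepting]
'c' @ 5: {3,4}
'c' @ 6: {1,2,5}  [accepting]
final: {1,2,5}; accept 1 in set

Answer: ACCEPT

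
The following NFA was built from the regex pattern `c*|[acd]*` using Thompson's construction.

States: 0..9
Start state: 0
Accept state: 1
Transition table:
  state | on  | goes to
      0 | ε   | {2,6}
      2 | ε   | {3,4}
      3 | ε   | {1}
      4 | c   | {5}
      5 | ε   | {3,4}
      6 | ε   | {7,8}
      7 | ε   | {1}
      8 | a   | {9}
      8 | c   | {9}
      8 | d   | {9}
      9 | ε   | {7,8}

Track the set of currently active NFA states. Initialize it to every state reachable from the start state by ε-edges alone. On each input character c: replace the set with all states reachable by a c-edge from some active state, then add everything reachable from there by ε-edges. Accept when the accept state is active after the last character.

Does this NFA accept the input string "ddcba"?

Answer: REJECT

Steps:
initial (ε-close {0}): {0,1,2,3,4,6,7,8}
'd' @ 1: {1,7,8,9}  (accept∈set)
'd' @ 2: {1,7,8,9}  (accept∈set)
'c' @ 3: {1,7,8,9}  (accept∈set)
'b' @ 4: {}  — dead — no transitions
rest 'a' ignored (set empty)
end set {} — state 1 not in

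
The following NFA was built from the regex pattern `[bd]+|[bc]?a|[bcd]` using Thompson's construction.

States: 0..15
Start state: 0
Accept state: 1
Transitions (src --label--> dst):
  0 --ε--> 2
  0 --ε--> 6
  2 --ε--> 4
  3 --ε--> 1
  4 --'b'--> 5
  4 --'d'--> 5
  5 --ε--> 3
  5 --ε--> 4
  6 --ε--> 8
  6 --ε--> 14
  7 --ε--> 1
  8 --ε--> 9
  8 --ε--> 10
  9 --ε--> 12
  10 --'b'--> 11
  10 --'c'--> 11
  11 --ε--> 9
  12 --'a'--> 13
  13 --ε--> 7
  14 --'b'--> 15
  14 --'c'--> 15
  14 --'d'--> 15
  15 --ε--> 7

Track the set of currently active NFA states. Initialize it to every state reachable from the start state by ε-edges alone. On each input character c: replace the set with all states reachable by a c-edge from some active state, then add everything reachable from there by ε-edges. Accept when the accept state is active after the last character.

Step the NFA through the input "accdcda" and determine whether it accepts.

start: ε-closure({0}) = {0,2,4,6,8,9,10,12,14}
'a' @ 1: {1,7,13}  (accept∈set)
'c' @ 2: {}  — state set empty
rest 'cdcda' ignored (set empty)
end set {} — state 1 not in

Answer: REJECT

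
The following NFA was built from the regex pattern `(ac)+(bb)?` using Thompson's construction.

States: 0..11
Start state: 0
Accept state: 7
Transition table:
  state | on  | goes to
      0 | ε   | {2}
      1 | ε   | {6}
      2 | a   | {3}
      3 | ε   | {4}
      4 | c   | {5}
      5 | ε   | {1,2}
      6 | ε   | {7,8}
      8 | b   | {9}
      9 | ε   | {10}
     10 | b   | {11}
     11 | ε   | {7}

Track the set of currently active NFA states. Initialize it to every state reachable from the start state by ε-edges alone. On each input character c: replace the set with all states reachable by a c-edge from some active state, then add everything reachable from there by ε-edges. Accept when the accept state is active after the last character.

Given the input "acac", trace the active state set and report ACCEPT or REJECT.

start: ε-closure({0}) = {0,2}
'a' @ 1: {3,4}
'c' @ 2: {1,2,5,6,7,8}  (accept∈set)
'a' @ 3: {3,4}
'c' @ 4: {1,2,5,6,7,8}  (accept∈set)
after full input: {1,2,5,6,7,8}  (accept=7 in)

Answer: ACCEPT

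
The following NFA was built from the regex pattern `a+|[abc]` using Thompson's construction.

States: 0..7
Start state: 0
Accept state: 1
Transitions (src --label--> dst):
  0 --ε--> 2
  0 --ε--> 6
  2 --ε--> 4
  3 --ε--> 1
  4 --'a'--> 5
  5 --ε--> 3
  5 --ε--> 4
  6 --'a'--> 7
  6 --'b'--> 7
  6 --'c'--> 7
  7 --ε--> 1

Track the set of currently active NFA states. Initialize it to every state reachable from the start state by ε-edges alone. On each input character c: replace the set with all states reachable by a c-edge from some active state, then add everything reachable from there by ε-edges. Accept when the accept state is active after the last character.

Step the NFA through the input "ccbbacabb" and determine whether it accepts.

S₀ = ε-closure({0}) = {0,2,4,6}
'c' @ 1: {1,7}  (accept∈set)
'c' @ 2: {}  — state set empty
rest 'bbacabb' ignored (set empty)
final: {}; accept 1 not in set

Answer: REJECT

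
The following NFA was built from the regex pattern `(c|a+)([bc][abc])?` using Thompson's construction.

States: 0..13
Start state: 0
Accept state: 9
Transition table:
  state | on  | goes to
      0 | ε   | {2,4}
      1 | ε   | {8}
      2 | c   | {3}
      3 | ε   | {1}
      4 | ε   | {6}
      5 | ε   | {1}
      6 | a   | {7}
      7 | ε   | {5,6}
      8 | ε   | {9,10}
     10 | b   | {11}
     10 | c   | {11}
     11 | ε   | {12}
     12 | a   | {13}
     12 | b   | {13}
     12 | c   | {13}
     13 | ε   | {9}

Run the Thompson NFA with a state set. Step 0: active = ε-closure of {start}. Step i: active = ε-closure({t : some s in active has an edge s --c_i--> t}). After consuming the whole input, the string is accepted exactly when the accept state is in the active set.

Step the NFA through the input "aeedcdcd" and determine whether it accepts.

start: ε-closure({0}) = {0,2,4,6}
'a' @ 1: {1,5,6,7,8,9,10}  ✓accept
'e' @ 2: {}  — no active states
rest 'edcdcd' ignored (set empty)
final: {}; accept 9 not in set

Answer: REJECT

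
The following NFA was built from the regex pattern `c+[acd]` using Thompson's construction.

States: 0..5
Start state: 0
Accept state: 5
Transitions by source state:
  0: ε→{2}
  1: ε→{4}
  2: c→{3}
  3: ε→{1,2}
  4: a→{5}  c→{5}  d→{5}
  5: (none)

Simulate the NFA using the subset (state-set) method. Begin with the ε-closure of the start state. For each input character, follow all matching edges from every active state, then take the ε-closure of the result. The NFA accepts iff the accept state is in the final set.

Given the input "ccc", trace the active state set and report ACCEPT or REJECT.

Answer: ACCEPT

Trace:
start: ε-closure({0}) = {0,2}
'c' @ 1: {1,2,3,4}
'c' @ 2: {1,2,3,4,5}  (accept∈set)
'c' @ 3: {1,2,3,4,5}  (accept∈set)
end set {1,2,3,4,5} — state 5 in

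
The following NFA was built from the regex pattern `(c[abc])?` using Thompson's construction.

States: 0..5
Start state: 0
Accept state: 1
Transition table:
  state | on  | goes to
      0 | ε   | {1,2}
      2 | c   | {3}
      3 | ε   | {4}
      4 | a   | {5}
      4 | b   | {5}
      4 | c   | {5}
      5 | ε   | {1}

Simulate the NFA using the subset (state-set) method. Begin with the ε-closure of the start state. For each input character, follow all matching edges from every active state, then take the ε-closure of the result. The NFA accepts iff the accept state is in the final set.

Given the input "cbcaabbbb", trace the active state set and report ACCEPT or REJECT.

S₀ = ε-closure({0}) = {0,1,2}
'c' @ 1: {3,4}
'b' @ 2: {1,5}  [accepting]
'c' @ 3: {}  — dead — no transitions
rest 'aabbbb' ignored (set empty)
final: {}; accept 1 not in set

Answer: REJECT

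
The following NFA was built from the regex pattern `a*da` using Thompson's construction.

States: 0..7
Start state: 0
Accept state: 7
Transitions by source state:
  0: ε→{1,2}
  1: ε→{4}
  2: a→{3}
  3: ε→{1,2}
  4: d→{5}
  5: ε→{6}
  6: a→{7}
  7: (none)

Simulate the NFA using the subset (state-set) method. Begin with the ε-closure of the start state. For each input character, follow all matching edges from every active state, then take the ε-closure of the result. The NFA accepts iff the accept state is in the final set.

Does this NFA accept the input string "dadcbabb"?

S₀ = ε-closure({0}) = {0,1,2,4}
'd' @ 1: {5,6}
'a' @ 2: {7}  (accept∈set)
'd' @ 3: {}  — no active states
rest 'cbabb' ignored (set empty)
end set {} — state 7 not in

Answer: REJECT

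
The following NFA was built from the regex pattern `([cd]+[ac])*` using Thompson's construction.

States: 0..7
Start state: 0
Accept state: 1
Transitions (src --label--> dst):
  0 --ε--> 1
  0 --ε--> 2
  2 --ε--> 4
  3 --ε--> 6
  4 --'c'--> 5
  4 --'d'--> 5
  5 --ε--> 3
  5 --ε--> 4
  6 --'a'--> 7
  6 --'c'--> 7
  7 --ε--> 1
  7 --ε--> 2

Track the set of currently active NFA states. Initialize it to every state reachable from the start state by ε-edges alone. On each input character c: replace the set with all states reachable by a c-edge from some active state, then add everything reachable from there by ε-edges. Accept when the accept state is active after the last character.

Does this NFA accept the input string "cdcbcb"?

Answer: REJECT

Derivation:
S₀ = ε-closure({0}) = {0,1,2,4}
'c' @ 1: {3,4,5,6}
'd' @ 2: {3,4,5,6}
'c' @ 3: {1,2,3,4,5,6,7}  [accepting]
'b' @ 4: {}  — state set empty
rest 'cb' ignored (set empty)
end set {} — state 1 not in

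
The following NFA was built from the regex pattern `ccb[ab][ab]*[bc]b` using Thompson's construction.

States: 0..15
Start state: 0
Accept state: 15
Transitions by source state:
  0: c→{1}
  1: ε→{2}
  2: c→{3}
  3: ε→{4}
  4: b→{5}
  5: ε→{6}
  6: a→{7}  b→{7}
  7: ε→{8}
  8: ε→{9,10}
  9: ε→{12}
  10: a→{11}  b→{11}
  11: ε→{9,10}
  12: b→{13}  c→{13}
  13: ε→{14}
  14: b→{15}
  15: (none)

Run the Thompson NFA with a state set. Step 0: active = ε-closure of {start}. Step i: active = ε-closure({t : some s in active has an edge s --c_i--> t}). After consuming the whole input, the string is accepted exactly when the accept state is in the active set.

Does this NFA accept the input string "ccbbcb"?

Answer: ACCEPT

Trace:
S₀ = ε-closure({0}) = {0}
'c' @ 1: {1,2}
'c' @ 2: {3,4}
'b' @ 3: {5,6}
'b' @ 4: {7,8,9,10,12}
'c' @ 5: {13,14}
'b' @ 6: {15}  ✓accept
after full input: {15}  (accept=15 in)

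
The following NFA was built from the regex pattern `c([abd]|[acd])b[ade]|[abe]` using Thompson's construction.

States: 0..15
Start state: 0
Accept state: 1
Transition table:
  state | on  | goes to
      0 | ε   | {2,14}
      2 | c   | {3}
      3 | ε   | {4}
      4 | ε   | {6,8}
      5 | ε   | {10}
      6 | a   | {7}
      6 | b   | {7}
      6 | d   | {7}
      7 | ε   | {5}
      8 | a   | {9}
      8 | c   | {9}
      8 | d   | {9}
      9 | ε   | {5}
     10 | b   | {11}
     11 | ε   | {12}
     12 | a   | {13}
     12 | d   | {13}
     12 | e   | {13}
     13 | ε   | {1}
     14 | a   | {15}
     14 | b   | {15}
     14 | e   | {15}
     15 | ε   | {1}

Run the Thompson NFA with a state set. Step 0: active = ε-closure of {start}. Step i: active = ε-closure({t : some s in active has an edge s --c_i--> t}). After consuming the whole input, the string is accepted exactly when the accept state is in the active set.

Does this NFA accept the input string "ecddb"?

Answer: REJECT

Trace:
S₀ = ε-closure({0}) = {0,2,14}
'e' @ 1: {1,15}  (accept∈set)
'c' @ 2: {}  — no active states
rest 'ddb' ignored (set empty)
final: {}; accept 1 not in set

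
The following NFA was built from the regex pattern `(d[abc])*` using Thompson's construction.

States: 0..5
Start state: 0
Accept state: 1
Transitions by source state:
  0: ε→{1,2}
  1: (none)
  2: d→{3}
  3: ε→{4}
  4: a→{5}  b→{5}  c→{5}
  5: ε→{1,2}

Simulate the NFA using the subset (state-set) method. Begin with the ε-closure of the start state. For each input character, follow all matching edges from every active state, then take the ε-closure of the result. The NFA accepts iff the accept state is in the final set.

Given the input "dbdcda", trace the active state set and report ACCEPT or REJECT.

Answer: ACCEPT

Trace:
start: ε-closure({0}) = {0,1,2}
'd' @ 1: {3,4}
'b' @ 2: {1,2,5}  ✓accept
'd' @ 3: {3,4}
'c' @ 4: {1,2,5}  ✓accept
'd' @ 5: {3,4}
'a' @ 6: {1,2,5}  ✓accept
final: {1,2,5}; accept 1 in set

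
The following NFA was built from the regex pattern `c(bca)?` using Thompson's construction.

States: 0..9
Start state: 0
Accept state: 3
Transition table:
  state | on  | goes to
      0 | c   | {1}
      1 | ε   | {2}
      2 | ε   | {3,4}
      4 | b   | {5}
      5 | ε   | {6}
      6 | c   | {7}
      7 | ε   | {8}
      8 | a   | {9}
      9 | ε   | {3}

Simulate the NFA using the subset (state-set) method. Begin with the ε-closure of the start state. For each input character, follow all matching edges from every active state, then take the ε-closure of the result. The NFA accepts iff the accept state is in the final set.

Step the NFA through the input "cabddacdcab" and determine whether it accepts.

Answer: REJECT

Derivation:
S₀ = ε-closure({0}) = {0}
'c' @ 1: {1,2,3,4}  [accepting]
'a' @ 2: {}  — no active states
rest 'bddacdcab' ignored (set empty)
end set {} — state 3 not in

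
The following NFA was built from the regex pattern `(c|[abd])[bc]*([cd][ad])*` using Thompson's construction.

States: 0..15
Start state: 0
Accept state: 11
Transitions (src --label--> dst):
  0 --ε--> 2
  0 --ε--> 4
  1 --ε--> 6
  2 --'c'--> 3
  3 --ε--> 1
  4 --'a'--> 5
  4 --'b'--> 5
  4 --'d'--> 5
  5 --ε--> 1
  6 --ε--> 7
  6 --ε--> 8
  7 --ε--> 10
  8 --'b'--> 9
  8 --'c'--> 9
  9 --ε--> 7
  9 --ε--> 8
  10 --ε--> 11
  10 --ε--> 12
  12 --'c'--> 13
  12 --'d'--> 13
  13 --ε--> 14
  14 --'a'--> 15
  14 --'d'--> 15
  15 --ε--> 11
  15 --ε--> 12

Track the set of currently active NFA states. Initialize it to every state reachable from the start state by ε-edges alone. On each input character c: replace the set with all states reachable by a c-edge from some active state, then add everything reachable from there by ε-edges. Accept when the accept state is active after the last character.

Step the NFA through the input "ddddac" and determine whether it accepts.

Answer: REJECT

Derivation:
start: ε-closure({0}) = {0,2,4}
'd' @ 1: {1,5,6,7,8,10,11,12}  [accepting]
'd' @ 2: {13,14}
'd' @ 3: {11,12,15}  [accepting]
'd' @ 4: {13,14}
'a' @ 5: {11,12,15}  [accepting]
'c' @ 6: {13,14}
end set {13,14} — state 11 not in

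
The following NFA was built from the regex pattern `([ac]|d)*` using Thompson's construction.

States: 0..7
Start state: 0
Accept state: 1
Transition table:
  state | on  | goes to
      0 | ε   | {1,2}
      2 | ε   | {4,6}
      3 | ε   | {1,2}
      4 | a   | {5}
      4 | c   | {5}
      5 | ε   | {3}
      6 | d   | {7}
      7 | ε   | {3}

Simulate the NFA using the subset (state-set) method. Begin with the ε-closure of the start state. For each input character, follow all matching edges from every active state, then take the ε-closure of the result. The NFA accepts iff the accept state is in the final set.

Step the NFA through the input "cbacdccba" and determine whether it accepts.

initial (ε-close {0}): {0,1,2,4,6}
'c' @ 1: {1,2,3,4,5,6}  [accepting]
'b' @ 2: {}  — dead — no transitions
rest 'acdccba' ignored (set empty)
after full input: {}  (accept=1 not in)

Answer: REJECT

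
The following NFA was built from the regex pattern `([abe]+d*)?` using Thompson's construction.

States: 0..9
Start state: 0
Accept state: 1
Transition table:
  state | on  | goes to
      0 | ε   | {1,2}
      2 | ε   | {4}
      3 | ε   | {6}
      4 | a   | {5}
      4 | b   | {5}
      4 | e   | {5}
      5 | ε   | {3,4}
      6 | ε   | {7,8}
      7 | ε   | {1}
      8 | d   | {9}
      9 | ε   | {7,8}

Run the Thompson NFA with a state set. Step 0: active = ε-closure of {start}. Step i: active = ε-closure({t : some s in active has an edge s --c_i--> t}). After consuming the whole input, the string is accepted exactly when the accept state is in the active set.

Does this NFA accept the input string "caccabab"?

Answer: REJECT

Derivation:
start: ε-closure({0}) = {0,1,2,4}
'c' @ 1: {}  — dead — no transitions
rest 'accabab' ignored (set empty)
end set {} — state 1 not in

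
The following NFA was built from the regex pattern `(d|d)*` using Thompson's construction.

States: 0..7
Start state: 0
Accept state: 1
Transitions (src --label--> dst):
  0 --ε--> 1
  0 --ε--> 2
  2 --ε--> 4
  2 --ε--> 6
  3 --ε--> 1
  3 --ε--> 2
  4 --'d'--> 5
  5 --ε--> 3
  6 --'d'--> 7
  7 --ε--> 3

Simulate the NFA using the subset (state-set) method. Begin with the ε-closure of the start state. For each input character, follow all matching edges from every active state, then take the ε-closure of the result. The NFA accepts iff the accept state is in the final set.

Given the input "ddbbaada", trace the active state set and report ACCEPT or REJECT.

start: ε-closure({0}) = {0,1,2,4,6}
'd' @ 1: {1,2,3,4,5,6,7}  ✓accept
'd' @ 2: {1,2,3,4,5,6,7}  ✓accept
'b' @ 3: {}  — dead — no transitions
rest 'baada' ignored (set empty)
final: {}; accept 1 not in set

Answer: REJECT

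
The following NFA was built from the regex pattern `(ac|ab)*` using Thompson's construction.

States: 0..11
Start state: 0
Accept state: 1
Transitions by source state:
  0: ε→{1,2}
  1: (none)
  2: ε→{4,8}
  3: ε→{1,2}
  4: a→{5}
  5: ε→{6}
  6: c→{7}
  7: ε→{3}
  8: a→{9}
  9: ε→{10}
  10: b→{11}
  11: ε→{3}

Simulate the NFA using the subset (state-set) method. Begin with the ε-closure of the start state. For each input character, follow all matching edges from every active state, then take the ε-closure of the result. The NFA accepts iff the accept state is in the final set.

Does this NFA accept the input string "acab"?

Answer: ACCEPT

Trace:
initial (ε-close {0}): {0,1,2,4,8}
'a' @ 1: {5,6,9,10}
'c' @ 2: {1,2,3,4,7,8}  [accepting]
'a' @ 3: {5,6,9,10}
'b' @ 4: {1,2,3,4,8,11}  [accepting]
final: {1,2,3,4,8,11}; accept 1 in set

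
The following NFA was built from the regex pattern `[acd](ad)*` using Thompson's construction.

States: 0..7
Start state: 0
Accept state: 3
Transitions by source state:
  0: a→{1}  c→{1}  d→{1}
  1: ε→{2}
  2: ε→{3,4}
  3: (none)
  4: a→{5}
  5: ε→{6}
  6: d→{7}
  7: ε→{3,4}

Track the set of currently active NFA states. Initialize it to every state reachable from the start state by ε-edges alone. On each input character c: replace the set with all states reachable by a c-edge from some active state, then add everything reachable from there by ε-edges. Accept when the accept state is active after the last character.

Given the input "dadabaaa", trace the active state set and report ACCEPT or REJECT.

initial (ε-close {0}): {0}
'd' @ 1: {1,2,3,4}  (accept∈set)
'a' @ 2: {5,6}
'd' @ 3: {3,4,7}  (accept∈set)
'a' @ 4: {5,6}
'b' @ 5: {}  — no active states
rest 'aaa' ignored (set empty)
final: {}; accept 3 not in set

Answer: REJECT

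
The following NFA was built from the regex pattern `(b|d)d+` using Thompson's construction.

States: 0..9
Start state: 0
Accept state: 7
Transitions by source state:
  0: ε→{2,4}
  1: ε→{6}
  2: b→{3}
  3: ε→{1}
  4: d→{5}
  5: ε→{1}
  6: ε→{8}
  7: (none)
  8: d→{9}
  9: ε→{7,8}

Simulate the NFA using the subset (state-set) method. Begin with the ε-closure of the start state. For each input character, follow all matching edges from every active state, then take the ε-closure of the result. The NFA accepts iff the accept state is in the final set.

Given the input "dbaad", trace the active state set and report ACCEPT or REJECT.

initial (ε-close {0}): {0,2,4}
'd' @ 1: {1,5,6,8}
'b' @ 2: {}  — dead — no transitions
rest 'aad' ignored (set empty)
final: {}; accept 7 not in set

Answer: REJECT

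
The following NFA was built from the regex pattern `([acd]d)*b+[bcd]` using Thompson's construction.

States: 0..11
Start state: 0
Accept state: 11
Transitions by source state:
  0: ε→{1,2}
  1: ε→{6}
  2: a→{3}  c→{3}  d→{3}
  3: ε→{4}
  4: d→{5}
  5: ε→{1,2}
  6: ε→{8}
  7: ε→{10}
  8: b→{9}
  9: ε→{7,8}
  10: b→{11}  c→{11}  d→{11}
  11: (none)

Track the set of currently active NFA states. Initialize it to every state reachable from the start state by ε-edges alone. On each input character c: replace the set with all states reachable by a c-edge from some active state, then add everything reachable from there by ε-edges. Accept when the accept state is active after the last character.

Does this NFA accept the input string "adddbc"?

Answer: ACCEPT

Derivation:
initial (ε-close {0}): {0,1,2,6,8}
'a' @ 1: {3,4}
'd' @ 2: {1,2,5,6,8}
'd' @ 3: {3,4}
'd' @ 4: {1,2,5,6,8}
'b' @ 5: {7,8,9,10}
'c' @ 6: {11}  (accept∈set)
final: {11}; accept 11 in set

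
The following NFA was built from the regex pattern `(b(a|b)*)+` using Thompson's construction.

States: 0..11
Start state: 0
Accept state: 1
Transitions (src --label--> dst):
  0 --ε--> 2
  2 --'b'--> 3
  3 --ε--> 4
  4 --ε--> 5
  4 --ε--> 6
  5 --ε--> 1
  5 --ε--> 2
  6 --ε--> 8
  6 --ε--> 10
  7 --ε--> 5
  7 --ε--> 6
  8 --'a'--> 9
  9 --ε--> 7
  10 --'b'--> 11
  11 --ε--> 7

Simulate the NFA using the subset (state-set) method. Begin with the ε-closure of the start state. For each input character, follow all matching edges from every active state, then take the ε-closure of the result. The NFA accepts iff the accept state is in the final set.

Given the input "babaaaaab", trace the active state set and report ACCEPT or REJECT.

Answer: ACCEPT

Trace:
start: ε-closure({0}) = {0,2}
'b' @ 1: {1,2,3,4,5,6,8,10}  ✓accept
'a' @ 2: {1,2,5,6,7,8,9,10}  ✓accept
'b' @ 3: {1,2,3,4,5,6,7,8,10,11}  ✓accept
'a' @ 4: {1,2,5,6,7,8,9,10}  ✓accept
'a' @ 5: {1,2,5,6,7,8,9,10}  ✓accept
'a' @ 6: {1,2,5,6,7,8,9,10}  ✓accept
'a' @ 7: {1,2,5,6,7,8,9,10}  ✓accept
'a' @ 8: {1,2,5,6,7,8,9,10}  ✓accept
'b' @ 9: {1,2,3,4,5,6,7,8,10,11}  ✓accept
end set {1,2,3,4,5,6,7,8,10,11} — state 1 in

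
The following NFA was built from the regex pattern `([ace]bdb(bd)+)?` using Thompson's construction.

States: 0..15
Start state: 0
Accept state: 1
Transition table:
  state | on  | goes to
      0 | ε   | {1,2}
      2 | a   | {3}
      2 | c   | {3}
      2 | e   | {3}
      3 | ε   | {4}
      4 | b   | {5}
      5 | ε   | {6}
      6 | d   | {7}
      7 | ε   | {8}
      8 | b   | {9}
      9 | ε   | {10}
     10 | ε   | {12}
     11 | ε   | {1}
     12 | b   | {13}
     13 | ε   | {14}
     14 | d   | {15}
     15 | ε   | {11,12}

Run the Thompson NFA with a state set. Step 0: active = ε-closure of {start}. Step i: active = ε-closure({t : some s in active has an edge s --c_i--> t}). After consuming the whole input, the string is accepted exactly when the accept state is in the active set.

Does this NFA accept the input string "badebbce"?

Answer: REJECT

Derivation:
initial (ε-close {0}): {0,1,2}
'b' @ 1: {}  — state set empty
rest 'adebbce' ignored (set empty)
end set {} — state 1 not in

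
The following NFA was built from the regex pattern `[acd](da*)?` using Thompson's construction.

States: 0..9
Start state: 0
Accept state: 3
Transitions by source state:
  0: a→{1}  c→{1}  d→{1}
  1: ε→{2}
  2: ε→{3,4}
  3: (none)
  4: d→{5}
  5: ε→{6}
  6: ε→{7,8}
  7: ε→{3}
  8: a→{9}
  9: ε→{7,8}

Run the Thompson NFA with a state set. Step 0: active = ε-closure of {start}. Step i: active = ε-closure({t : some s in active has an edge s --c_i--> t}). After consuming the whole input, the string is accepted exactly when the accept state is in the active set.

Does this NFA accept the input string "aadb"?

start: ε-closure({0}) = {0}
'a' @ 1: {1,2,3,4}  [accepting]
'a' @ 2: {}  — no active states
rest 'db' ignored (set empty)
final: {}; accept 3 not in set

Answer: REJECT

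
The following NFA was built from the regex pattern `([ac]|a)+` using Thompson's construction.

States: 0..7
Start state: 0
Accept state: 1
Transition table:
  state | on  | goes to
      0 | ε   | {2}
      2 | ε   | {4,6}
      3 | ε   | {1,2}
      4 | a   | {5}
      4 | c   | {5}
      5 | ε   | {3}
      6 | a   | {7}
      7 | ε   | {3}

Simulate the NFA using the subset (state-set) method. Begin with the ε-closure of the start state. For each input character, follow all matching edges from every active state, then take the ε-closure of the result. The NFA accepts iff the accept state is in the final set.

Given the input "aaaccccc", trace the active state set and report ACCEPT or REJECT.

Answer: ACCEPT

Trace:
initial (ε-close {0}): {0,2,4,6}
'a' @ 1: {1,2,3,4,5,6,7}  (accept∈set)
'a' @ 2: {1,2,3,4,5,6,7}  (accept∈set)
'a' @ 3: {1,2,3,4,5,6,7}  (accept∈set)
'c' @ 4: {1,2,3,4,5,6}  (accept∈set)
'c' @ 5: {1,2,3,4,5,6}  (accept∈set)
'c' @ 6: {1,2,3,4,5,6}  (accept∈set)
'c' @ 7: {1,2,3,4,5,6}  (accept∈set)
'c' @ 8: {1,2,3,4,5,6}  (accept∈set)
final: {1,2,3,4,5,6}; accept 1 in set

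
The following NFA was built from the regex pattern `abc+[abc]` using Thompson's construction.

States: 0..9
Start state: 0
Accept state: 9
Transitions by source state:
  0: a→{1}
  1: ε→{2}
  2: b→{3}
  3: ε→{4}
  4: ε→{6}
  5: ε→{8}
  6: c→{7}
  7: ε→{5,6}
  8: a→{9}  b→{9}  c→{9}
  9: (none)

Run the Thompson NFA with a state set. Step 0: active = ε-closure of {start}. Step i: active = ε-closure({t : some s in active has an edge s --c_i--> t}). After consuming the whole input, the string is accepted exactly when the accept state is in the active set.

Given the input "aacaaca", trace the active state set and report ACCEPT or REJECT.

Answer: REJECT

Derivation:
start: ε-closure({0}) = {0}
'a' @ 1: {1,2}
'a' @ 2: {}  — state set empty
rest 'caaca' ignored (set empty)
final: {}; accept 9 not in set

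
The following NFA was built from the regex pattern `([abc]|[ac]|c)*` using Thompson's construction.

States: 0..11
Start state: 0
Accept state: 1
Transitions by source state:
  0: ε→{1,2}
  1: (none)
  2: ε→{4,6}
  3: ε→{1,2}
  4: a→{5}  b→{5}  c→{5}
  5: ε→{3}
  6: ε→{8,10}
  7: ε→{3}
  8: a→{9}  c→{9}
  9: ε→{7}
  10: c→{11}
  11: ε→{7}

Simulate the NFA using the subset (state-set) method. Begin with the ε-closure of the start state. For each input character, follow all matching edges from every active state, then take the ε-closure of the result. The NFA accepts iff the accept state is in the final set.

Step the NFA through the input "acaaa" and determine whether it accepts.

start: ε-closure({0}) = {0,1,2,4,6,8,10}
'a' @ 1: {1,2,3,4,5,6,7,8,9,10}  ✓accept
'c' @ 2: {1,2,3,4,5,6,7,8,9,10,11}  ✓accept
'a' @ 3: {1,2,3,4,5,6,7,8,9,10}  ✓accept
'a' @ 4: {1,2,3,4,5,6,7,8,9,10}  ✓accept
'a' @ 5: {1,2,3,4,5,6,7,8,9,10}  ✓accept
after full input: {1,2,3,4,5,6,7,8,9,10}  (accept=1 in)

Answer: ACCEPT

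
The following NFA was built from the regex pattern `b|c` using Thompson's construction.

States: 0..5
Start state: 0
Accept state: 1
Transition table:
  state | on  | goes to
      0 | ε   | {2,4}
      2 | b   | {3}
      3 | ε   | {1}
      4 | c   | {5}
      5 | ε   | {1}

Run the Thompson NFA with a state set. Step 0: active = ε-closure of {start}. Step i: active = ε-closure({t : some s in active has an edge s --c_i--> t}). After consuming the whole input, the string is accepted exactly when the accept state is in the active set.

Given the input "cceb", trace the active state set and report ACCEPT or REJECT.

Answer: REJECT

Derivation:
initial (ε-close {0}): {0,2,4}
'c' @ 1: {1,5}  (accept∈set)
'c' @ 2: {}  — no active states
rest 'eb' ignored (set empty)
after full input: {}  (accept=1 not in)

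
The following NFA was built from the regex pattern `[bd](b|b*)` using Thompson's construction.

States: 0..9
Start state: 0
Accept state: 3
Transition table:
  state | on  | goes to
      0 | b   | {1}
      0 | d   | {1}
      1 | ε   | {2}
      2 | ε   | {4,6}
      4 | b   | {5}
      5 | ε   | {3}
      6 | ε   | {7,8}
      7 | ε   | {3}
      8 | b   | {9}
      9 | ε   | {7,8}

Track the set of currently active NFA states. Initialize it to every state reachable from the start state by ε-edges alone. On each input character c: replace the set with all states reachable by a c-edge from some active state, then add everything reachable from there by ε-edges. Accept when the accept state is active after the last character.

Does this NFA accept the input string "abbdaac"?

Answer: REJECT

Steps:
initial (ε-close {0}): {0}
'a' @ 1: {}  — no active states
rest 'bbdaac' ignored (set empty)
after full input: {}  (accept=3 not in)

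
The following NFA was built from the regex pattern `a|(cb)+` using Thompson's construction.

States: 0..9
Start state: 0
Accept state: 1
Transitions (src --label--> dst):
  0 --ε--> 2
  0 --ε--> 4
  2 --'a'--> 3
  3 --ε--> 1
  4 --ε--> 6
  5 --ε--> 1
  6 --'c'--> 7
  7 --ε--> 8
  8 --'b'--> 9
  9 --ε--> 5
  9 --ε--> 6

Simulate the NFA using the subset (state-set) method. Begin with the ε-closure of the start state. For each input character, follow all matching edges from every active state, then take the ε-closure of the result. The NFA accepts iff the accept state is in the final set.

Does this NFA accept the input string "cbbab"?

Answer: REJECT

Derivation:
start: ε-closure({0}) = {0,2,4,6}
'c' @ 1: {7,8}
'b' @ 2: {1,5,6,9}  ✓accept
'b' @ 3: {}  — dead — no transitions
rest 'ab' ignored (set empty)
after full input: {}  (accept=1 not in)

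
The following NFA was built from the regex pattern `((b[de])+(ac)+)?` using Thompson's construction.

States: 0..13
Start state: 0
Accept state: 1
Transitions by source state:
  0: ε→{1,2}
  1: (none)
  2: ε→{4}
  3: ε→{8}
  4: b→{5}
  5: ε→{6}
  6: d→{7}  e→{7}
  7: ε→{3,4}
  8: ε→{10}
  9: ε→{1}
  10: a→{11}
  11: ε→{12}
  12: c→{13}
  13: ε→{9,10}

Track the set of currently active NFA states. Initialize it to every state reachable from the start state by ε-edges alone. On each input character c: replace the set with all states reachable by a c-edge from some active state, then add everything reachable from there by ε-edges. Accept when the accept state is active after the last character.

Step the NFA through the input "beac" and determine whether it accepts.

Answer: ACCEPT

Trace:
initial (ε-close {0}): {0,1,2,4}
'b' @ 1: {5,6}
'e' @ 2: {3,4,7,8,10}
'a' @ 3: {11,12}
'c' @ 4: {1,9,10,13}  ✓accept
end set {1,9,10,13} — state 1 in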